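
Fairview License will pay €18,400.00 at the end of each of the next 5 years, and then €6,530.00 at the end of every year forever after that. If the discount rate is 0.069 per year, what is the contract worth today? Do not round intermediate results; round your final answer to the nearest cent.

€143437.62

PV of 5-year annuity: €18,400.00 × [1 − (1+0.069)^−5] / 0.069 = 75646.06606
Perpetuity value at year 5: €6,530.00 / 0.069 = 94637.68116
PV of perpetuity: 94637.68116 / (1+0.069)^5 = 67791.55010
Total PV = 75646.06606 + 67791.55010 = 143437.61617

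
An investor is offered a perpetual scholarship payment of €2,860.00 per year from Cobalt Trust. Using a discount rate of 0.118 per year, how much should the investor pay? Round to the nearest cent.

Level perpetuity: PV = C / r = €2,860.00 / 0.118 = €24,237.29

€24237.29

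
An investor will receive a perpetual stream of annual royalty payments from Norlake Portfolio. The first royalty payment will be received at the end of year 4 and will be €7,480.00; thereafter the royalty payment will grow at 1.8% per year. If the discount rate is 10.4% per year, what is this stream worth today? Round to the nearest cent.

Value at end of year 3: C₁ / (r − g) = €7,480.00 / (0.104 − 0.018) = €86,976.7442
Discount to today: PV = €86,976.7442 / (1 + 0.104)^3 = €86,976.7442 / 1.345573 = €64,639.19

€64639.19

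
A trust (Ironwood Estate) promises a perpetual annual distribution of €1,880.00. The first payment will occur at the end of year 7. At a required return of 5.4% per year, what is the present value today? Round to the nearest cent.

Value at end of year 6: C / r = €1,880.00 / 0.054 = €34,814.8148
Discount to today: PV = €34,814.8148 / (1 + 0.054)^6 = €34,814.8148 / 1.371020 = €25,393.37

€25393.37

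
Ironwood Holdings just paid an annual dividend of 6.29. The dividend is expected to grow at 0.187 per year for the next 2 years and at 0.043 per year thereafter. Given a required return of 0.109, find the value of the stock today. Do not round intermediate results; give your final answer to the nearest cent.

127.81

D_1 = 7.46623
D_2 = 8.86242
Terminal value at year 2: TV = D_2×(1+g_2)/(r−g_2) = 9.24350/0.066 = 140.05301
P_0 = D_1/(1+r)^1 + D_2/(1+r)^2 + TV/(1+r)^2
    = 6.73240 + 7.20591 + 113.87526 = 127.81357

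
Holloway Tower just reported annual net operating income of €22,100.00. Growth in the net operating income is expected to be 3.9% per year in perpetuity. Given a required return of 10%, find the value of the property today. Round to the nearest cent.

€376424.59

D₁ = D₀ × (1 + g) = €22,100.00 × 1.039 = €22,961.9000
Growing perpetuity: P = D₁ / (r − g) = €22,961.9000 / (0.1 − 0.039) = €376,424.59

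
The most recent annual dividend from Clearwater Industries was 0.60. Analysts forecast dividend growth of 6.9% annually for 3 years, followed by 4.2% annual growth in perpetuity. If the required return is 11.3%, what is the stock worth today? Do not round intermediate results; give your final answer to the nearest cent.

D_1 = 0.64140
D_2 = 0.68566
D_3 = 0.73297
Terminal value at year 3: TV = D_3×(1+g_2)/(r−g_2) = 0.76375/0.071 = 10.75706
P_0 = D_1/(1+r)^1 + D_2/(1+r)^2 + D_3/(1+r)^3 + TV/(1+r)^3
    = 0.57628 + 0.55350 + 0.53162 + 7.80204 = 9.46344

9.46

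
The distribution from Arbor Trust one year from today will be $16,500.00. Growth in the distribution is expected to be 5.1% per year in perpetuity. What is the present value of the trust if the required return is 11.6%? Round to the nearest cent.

Growing perpetuity: P = D₁ / (r − g) = $16,500.0000 / (0.116 − 0.051) = $253,846.15

$253846.15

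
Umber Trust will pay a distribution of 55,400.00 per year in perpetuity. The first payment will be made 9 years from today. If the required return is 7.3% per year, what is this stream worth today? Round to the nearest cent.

431905.89

Value at end of year 8: C / r = 55,400.00 / 0.073 = 758,904.1096
Discount to today: PV = 758,904.1096 / (1 + 0.073)^8 = 758,904.1096 / 1.757105 = 431,905.89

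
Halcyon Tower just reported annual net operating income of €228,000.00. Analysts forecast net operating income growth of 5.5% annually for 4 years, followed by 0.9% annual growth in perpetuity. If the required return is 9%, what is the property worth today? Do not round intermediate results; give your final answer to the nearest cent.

D_1 = 240540.00000
D_2 = 253769.70000
D_3 = 267727.03350
D_4 = 282452.02034
Terminal value at year 4: TV = D_4×(1+g_2)/(r−g_2) = 284994.08853/0.081 = 3518445.53735
P_0 = D_1/(1+r)^1 + D_2/(1+r)^2 + D_3/(1+r)^3 + D_4/(1+r)^4 + TV/(1+r)^4
    = 220678.89908 + 213592.87939 + 206734.39243 + 200096.13213 + 2492555.52242 = 3333657.82545

€3333657.83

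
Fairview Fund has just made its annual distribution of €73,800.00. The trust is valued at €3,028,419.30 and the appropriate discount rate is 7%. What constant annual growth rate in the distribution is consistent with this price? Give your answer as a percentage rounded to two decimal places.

P = D₀(1+g)/(r−g) ⇒ P(r−g) = D₀(1+g) ⇒ g(P+D₀) = P·r − D₀
g = (P·r − D₀)/(P + D₀) = (€3,028,419.30×0.07 − €73,800.00) / (€3,028,419.30 + €73,800.00) = 0.044545

4.45%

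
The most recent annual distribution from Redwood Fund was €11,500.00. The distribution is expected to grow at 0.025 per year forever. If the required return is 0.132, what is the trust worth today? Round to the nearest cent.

€110163.55

D₁ = D₀ × (1 + g) = €11,500.00 × 1.025 = €11,787.5000
Growing perpetuity: P = D₁ / (r − g) = €11,787.5000 / (0.132 − 0.025) = €110,163.55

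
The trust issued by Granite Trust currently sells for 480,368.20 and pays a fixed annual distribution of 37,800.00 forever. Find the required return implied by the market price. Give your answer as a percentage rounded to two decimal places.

7.87%

P = C/r ⇒ r = C/P = 37,800.00/480,368.20 = 0.078690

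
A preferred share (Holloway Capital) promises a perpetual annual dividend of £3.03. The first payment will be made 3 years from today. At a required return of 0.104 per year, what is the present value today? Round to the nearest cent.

£23.90

Value at end of year 2: C / r = £3.03 / 0.104 = £29.1346
Discount to today: PV = £29.1346 / (1 + 0.104)^2 = £29.1346 / 1.218816 = £23.90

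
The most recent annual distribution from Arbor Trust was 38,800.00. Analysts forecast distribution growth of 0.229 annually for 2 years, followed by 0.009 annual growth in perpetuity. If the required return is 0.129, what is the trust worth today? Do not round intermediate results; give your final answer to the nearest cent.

474810.56

D_1 = 47685.20000
D_2 = 58605.11080
Terminal value at year 2: TV = D_2×(1+g_2)/(r−g_2) = 59132.55680/0.12 = 492771.30664
P_0 = D_1/(1+r)^1 + D_2/(1+r)^2 + TV/(1+r)^2
    = 42236.66962 + 45977.73867 + 386596.15268 = 474810.56097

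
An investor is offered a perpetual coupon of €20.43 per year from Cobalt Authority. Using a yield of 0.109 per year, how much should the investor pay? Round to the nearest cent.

Level perpetuity: PV = C / r = €20.43 / 0.109 = €187.43

€187.43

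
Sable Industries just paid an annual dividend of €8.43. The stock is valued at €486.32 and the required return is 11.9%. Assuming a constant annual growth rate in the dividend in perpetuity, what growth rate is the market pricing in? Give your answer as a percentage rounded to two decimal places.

P = D₀(1+g)/(r−g) ⇒ P(r−g) = D₀(1+g) ⇒ g(P+D₀) = P·r − D₀
g = (P·r − D₀)/(P + D₀) = (€486.32×0.119 − €8.43) / (€486.32 + €8.43) = 0.099933

9.99%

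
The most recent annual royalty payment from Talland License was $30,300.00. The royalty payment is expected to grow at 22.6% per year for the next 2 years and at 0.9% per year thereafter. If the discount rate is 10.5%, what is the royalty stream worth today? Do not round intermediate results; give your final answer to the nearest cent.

$462946.75

D_1 = 37147.80000
D_2 = 45543.20280
Terminal value at year 2: TV = D_2×(1+g_2)/(r−g_2) = 45953.09163/0.096 = 478678.03776
P_0 = D_1/(1+r)^1 + D_2/(1+r)^2 + TV/(1+r)^2
    = 33617.91855 + 37299.15669 + 392029.67815 = 462946.75339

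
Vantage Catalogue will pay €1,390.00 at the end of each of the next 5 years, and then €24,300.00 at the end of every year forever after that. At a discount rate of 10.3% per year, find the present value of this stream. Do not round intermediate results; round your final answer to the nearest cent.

€149736.92

PV of 5-year annuity: €1,390.00 × [1 − (1+0.103)^−5] / 0.103 = 5229.05784
Perpetuity value at year 5: €24,300.00 / 0.103 = 235922.33010
PV of perpetuity: 235922.33010 / (1+0.103)^5 = 144507.86567
Total PV = 5229.05784 + 144507.86567 = 149736.92351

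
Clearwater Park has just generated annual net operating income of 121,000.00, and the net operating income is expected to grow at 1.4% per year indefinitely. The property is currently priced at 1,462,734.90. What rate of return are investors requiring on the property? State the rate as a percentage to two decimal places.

9.79%

D₁ = 121,000.00 × 1.014 = 122,694.0000
P = D₁/(r − g) ⇒ r = D₁/P + g = 122,694.0000/1,462,734.90 + 0.014 = 0.083880 + 0.014 = 0.097880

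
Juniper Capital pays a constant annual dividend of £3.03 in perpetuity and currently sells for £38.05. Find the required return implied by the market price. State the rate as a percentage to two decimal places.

7.96%

P = C/r ⇒ r = C/P = £3.03/£38.05 = 0.079632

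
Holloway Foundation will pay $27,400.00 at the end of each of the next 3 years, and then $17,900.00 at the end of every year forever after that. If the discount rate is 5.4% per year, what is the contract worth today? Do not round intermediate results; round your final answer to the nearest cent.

PV of 3-year annuity: $27,400.00 × [1 − (1+0.054)^−3] / 0.054 = 74061.22959
Perpetuity value at year 3: $17,900.00 / 0.054 = 331481.48148
PV of perpetuity: 331481.48148 / (1+0.054)^3 = 283098.41543
Total PV = 74061.22959 + 283098.41543 = 357159.64503

$357159.65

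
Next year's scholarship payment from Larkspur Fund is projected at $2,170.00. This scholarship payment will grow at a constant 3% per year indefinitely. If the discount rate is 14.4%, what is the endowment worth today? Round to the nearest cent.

Growing perpetuity: P = D₁ / (r − g) = $2,170.0000 / (0.144 − 0.03) = $19,035.09

$19035.09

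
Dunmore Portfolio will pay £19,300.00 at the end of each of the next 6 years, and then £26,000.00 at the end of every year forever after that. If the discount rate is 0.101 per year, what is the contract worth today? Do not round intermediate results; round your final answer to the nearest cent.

£228330.81

PV of 6-year annuity: £19,300.00 × [1 − (1+0.101)^−6] / 0.101 = 83810.77467
Perpetuity value at year 6: £26,000.00 / 0.101 = 257425.74257
PV of perpetuity: 257425.74257 / (1+0.101)^6 = 144520.03576
Total PV = 83810.77467 + 144520.03576 = 228330.81043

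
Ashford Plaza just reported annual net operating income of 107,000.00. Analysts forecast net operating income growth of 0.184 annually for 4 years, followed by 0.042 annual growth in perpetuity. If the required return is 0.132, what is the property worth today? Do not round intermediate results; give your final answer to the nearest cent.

1962082.94

D_1 = 126688.00000
D_2 = 149998.59200
D_3 = 177598.33293
D_4 = 210276.42619
Terminal value at year 4: TV = D_4×(1+g_2)/(r−g_2) = 219108.03609/0.09 = 2434533.73430
P_0 = D_1/(1+r)^1 + D_2/(1+r)^2 + D_3/(1+r)^3 + D_4/(1+r)^4 + TV/(1+r)^4
    = 111915.19435 + 117056.17501 + 122433.31379 + 128057.45894 + 1482620.80243 = 1962082.94451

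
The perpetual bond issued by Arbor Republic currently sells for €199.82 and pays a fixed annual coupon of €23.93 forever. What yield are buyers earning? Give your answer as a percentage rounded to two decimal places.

P = C/r ⇒ r = C/P = €23.93/€199.82 = 0.119758

11.98%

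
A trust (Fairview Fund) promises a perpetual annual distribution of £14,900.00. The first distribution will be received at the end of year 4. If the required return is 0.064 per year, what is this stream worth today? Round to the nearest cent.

£193277.55

Value at end of year 3: C / r = £14,900.00 / 0.064 = £232,812.5000
Discount to today: PV = £232,812.5000 / (1 + 0.064)^3 = £232,812.5000 / 1.204550 = £193,277.55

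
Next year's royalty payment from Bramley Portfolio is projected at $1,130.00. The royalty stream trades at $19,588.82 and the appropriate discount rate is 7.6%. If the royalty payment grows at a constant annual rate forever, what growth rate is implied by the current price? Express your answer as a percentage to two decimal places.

1.83%

P = D₁/(r−g) ⇒ g = r − D₁/P = 0.076 − $1,130.00/$19,588.82 = 0.018314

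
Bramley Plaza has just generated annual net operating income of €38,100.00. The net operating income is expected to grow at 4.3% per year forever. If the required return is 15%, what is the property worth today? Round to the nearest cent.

D₁ = D₀ × (1 + g) = €38,100.00 × 1.043 = €39,738.3000
Growing perpetuity: P = D₁ / (r − g) = €39,738.3000 / (0.15 − 0.043) = €371,385.98

€371385.98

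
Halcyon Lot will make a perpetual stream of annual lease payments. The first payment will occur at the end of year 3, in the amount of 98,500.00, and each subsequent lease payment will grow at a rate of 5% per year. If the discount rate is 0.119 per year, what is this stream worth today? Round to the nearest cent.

1140058.05

Value at end of year 2: C₁ / (r − g) = 98,500.00 / (0.119 − 0.05) = 1,427,536.2319
Discount to today: PV = 1,427,536.2319 / (1 + 0.119)^2 = 1,427,536.2319 / 1.252161 = 1,140,058.05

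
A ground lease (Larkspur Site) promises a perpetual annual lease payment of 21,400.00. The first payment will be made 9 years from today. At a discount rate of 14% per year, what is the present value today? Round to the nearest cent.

53585.46

Value at end of year 8: C / r = 21,400.00 / 0.14 = 152,857.1429
Discount to today: PV = 152,857.1429 / (1 + 0.14)^8 = 152,857.1429 / 2.852586 = 53,585.46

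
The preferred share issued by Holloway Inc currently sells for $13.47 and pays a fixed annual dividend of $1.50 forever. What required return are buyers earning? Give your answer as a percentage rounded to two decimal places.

P = C/r ⇒ r = C/P = $1.50/$13.47 = 0.111359

11.14%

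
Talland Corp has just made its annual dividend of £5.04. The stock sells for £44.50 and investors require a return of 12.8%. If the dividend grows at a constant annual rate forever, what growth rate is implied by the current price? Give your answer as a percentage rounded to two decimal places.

P = D₀(1+g)/(r−g) ⇒ P(r−g) = D₀(1+g) ⇒ g(P+D₀) = P·r − D₀
g = (P·r − D₀)/(P + D₀) = (£44.50×0.128 − £5.04) / (£44.50 + £5.04) = 0.013242

1.32%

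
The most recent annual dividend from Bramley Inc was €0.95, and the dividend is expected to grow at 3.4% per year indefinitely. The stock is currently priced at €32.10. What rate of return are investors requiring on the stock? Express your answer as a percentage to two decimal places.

6.46%

D₁ = €0.95 × 1.034 = €0.9823
P = D₁/(r − g) ⇒ r = D₁/P + g = €0.9823/€32.10 + 0.034 = 0.030601 + 0.034 = 0.064601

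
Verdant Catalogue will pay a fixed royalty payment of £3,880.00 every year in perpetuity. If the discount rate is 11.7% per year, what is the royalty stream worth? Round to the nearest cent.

Level perpetuity: PV = C / r = £3,880.00 / 0.117 = £33,162.39

£33162.39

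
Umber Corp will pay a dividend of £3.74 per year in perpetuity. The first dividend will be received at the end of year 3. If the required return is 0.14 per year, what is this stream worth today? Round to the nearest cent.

£20.56

Value at end of year 2: C / r = £3.74 / 0.14 = £26.7143
Discount to today: PV = £26.7143 / (1 + 0.14)^2 = £26.7143 / 1.299600 = £20.56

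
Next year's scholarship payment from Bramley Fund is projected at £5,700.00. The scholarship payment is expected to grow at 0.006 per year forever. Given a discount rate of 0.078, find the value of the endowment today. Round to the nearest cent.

£79166.67

Growing perpetuity: P = D₁ / (r − g) = £5,700.0000 / (0.078 − 0.006) = £79,166.67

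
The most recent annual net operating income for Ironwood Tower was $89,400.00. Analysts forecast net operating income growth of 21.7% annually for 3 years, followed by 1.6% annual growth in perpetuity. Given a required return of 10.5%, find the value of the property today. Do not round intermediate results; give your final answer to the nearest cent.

$1689743.87

D_1 = 108799.80000
D_2 = 132409.35660
D_3 = 161142.18698
Terminal value at year 3: TV = D_3×(1+g_2)/(r−g_2) = 163720.46197/0.089 = 1839555.75252
P_0 = D_1/(1+r)^1 + D_2/(1+r)^2 + D_3/(1+r)^3 + TV/(1+r)^3
    = 98461.35747 + 108441.15116 + 119432.47146 + 1363408.88771 = 1689743.86780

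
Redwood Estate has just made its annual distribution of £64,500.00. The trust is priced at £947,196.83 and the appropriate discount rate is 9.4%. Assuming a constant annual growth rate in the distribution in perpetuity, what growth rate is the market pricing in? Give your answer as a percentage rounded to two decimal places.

P = D₀(1+g)/(r−g) ⇒ P(r−g) = D₀(1+g) ⇒ g(P+D₀) = P·r − D₀
g = (P·r − D₀)/(P + D₀) = (£947,196.83×0.094 − £64,500.00) / (£947,196.83 + £64,500.00) = 0.024253

2.43%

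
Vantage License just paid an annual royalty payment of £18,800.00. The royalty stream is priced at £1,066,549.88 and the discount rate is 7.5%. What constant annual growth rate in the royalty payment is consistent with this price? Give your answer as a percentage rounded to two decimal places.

P = D₀(1+g)/(r−g) ⇒ P(r−g) = D₀(1+g) ⇒ g(P+D₀) = P·r − D₀
g = (P·r − D₀)/(P + D₀) = (£1,066,549.88×0.075 − £18,800.00) / (£1,066,549.88 + £18,800.00) = 0.056379

5.64%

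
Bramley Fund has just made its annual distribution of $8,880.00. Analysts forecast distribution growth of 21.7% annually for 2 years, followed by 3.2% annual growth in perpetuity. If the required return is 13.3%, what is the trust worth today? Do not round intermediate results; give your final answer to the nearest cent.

$124470.85

D_1 = 10806.96000
D_2 = 13152.07032
Terminal value at year 2: TV = D_2×(1+g_2)/(r−g_2) = 13572.93657/0.101 = 134385.51060
P_0 = D_1/(1+r)^1 + D_2/(1+r)^2 + TV/(1+r)^2
    = 9538.35834 + 10245.52701 + 104686.96904 = 124470.85439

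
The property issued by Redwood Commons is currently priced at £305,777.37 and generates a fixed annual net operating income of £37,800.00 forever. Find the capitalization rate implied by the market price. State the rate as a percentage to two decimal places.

P = C/r ⇒ r = C/P = £37,800.00/£305,777.37 = 0.123619

12.36%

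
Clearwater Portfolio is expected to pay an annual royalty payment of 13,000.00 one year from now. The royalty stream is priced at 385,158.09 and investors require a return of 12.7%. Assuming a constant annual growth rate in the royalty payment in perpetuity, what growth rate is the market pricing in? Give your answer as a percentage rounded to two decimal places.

P = D₁/(r−g) ⇒ g = r − D₁/P = 0.127 − 13,000.00/385,158.09 = 0.093248

9.32%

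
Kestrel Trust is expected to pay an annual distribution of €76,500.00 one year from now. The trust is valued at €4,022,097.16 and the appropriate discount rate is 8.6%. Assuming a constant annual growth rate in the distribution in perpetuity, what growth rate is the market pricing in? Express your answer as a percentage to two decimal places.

P = D₁/(r−g) ⇒ g = r − D₁/P = 0.086 − €76,500.00/€4,022,097.16 = 0.066980

6.70%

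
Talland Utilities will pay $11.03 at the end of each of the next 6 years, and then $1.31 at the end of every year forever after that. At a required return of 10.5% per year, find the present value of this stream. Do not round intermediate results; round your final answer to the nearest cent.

PV of 6-year annuity: $11.03 × [1 − (1+0.105)^−6] / 0.105 = 47.34274
Perpetuity value at year 6: $1.31 / 0.105 = 12.47619
PV of perpetuity: 12.47619 / (1+0.105)^6 = 6.85344
Total PV = 47.34274 + 6.85344 = 54.19617

$54.20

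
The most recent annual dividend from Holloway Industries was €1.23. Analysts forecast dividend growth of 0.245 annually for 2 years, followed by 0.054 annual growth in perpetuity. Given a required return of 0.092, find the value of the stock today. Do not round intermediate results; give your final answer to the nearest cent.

D_1 = 1.53135
D_2 = 1.90653
Terminal value at year 2: TV = D_2×(1+g_2)/(r−g_2) = 2.00948/0.038 = 52.88114
P_0 = D_1/(1+r)^1 + D_2/(1+r)^2 + TV/(1+r)^2
    = 1.40234 + 1.59882 + 44.34611 = 47.34726

€47.35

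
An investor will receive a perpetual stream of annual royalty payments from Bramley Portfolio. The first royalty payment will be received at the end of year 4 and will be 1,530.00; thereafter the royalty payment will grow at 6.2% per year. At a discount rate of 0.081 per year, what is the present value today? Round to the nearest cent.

63747.15

Value at end of year 3: C₁ / (r − g) = 1,530.00 / (0.081 − 0.062) = 80,526.3158
Discount to today: PV = 80,526.3158 / (1 + 0.081)^3 = 80,526.3158 / 1.263214 = 63,747.15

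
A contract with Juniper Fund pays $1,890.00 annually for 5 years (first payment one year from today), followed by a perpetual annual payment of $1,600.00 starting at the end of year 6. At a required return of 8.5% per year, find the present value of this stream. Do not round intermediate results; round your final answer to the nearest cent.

PV of 5-year annuity: $1,890.00 × [1 − (1+0.085)^−5] / 0.085 = 7447.81353
Perpetuity value at year 5: $1,600.00 / 0.085 = 18823.52941
PV of perpetuity: 18823.52941 / (1+0.085)^5 = 12518.50209
Total PV = 7447.81353 + 12518.50209 = 19966.31561

$19966.32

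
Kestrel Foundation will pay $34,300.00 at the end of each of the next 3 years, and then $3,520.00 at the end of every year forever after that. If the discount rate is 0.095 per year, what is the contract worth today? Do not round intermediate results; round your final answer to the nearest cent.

PV of 3-year annuity: $34,300.00 × [1 − (1+0.095)^−3] / 0.095 = 86055.50419
Perpetuity value at year 3: $3,520.00 / 0.095 = 37052.63158
PV of perpetuity: 37052.63158 / (1+0.095)^3 = 28221.27955
Total PV = 86055.50419 + 28221.27955 = 114276.78374

$114276.78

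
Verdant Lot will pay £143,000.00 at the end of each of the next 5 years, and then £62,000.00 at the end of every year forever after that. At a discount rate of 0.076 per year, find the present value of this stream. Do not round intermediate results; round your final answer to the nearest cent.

£1142637.43

PV of 5-year annuity: £143,000.00 × [1 − (1+0.076)^−5] / 0.076 = 577027.86778
Perpetuity value at year 5: £62,000.00 / 0.076 = 815789.47368
PV of perpetuity: 815789.47368 / (1+0.076)^5 = 565609.55898
Total PV = 577027.86778 + 565609.55898 = 1142637.42676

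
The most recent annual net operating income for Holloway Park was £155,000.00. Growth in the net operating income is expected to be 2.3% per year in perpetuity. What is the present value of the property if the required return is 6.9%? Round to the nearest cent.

£3447065.22

D₁ = D₀ × (1 + g) = £155,000.00 × 1.023 = £158,565.0000
Growing perpetuity: P = D₁ / (r − g) = £158,565.0000 / (0.069 − 0.023) = £3,447,065.22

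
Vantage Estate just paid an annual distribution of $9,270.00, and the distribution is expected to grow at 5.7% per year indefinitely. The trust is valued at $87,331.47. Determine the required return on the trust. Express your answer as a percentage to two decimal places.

16.92%

D₁ = $9,270.00 × 1.057 = $9,798.3900
P = D₁/(r − g) ⇒ r = D₁/P + g = $9,798.3900/$87,331.47 + 0.057 = 0.112198 + 0.057 = 0.169198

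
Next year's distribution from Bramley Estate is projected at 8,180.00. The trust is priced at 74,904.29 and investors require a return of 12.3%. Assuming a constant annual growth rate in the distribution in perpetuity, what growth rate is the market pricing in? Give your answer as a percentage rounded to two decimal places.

P = D₁/(r−g) ⇒ g = r − D₁/P = 0.123 − 8,180.00/74,904.29 = 0.013794

1.38%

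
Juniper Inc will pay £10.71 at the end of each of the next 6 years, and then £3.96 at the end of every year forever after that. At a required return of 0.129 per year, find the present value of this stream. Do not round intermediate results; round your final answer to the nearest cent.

PV of 6-year annuity: £10.71 × [1 − (1+0.129)^−6] / 0.129 = 42.93325
Perpetuity value at year 6: £3.96 / 0.129 = 30.69767
PV of perpetuity: 30.69767 / (1+0.129)^6 = 14.82320
Total PV = 42.93325 + 14.82320 = 57.75645

£57.76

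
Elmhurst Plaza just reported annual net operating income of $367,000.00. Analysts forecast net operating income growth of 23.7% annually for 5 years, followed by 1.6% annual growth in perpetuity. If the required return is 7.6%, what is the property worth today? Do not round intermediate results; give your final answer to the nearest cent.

$15322065.08

D_1 = 453979.00000
D_2 = 561572.02300
D_3 = 694664.59245
D_4 = 859300.10086
D_5 = 1062954.22477
Terminal value at year 5: TV = D_5×(1+g_2)/(r−g_2) = 1079961.49236/0.06 = 17999358.20604
P_0 = D_1/(1+r)^1 + D_2/(1+r)^2 + D_3/(1+r)^3 + D_4/(1+r)^4 + D_5/(1+r)^5 + TV/(1+r)^5
    = 421913.56877 + 485043.75890 + 557620.00907 + 641055.71674 + 736975.76358 + 12479456.26325 = 15322065.08031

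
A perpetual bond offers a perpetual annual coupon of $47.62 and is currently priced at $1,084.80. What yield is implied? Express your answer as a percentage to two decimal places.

P = C/r ⇒ r = C/P = $47.62/$1,084.80 = 0.043897

4.39%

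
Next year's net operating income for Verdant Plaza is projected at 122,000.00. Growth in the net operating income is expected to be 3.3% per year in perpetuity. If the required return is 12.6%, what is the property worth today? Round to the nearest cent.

Growing perpetuity: P = D₁ / (r − g) = 122,000.0000 / (0.126 − 0.033) = 1,311,827.96

1311827.96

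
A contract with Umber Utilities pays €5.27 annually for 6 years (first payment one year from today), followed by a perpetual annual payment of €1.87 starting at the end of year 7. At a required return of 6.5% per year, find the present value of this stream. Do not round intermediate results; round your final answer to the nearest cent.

€45.23

PV of 6-year annuity: €5.27 × [1 − (1+0.065)^−6] / 0.065 = 25.51214
Perpetuity value at year 6: €1.87 / 0.065 = 28.76923
PV of perpetuity: 28.76923 / (1+0.065)^6 = 19.71654
Total PV = 25.51214 + 19.71654 = 45.22868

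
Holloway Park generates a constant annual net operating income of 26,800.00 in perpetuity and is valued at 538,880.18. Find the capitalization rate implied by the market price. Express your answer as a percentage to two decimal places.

4.97%

P = C/r ⇒ r = C/P = 26,800.00/538,880.18 = 0.049733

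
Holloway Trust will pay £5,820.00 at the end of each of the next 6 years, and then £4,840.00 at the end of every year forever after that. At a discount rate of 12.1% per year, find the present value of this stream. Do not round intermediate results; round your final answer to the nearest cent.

PV of 6-year annuity: £5,820.00 × [1 − (1+0.121)^−6] / 0.121 = 23860.77408
Perpetuity value at year 6: £4,840.00 / 0.121 = 40000.00000
PV of perpetuity: 40000.00000 / (1+0.121)^6 = 20157.01949
Total PV = 23860.77408 + 20157.01949 = 44017.79357

£44017.79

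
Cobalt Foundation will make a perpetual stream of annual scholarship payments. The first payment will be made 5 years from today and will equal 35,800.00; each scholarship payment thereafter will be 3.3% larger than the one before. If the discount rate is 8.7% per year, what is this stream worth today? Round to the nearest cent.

474866.02

Value at end of year 4: C₁ / (r − g) = 35,800.00 / (0.087 − 0.033) = 662,962.9630
Discount to today: PV = 662,962.9630 / (1 + 0.087)^4 = 662,962.9630 / 1.396105 = 474,866.02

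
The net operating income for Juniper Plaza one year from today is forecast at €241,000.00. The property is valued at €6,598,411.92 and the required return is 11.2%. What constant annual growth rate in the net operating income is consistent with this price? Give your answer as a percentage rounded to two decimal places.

7.55%

P = D₁/(r−g) ⇒ g = r − D₁/P = 0.112 − €241,000.00/€6,598,411.92 = 0.075476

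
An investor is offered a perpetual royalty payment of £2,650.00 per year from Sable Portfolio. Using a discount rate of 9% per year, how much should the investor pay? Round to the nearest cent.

Level perpetuity: PV = C / r = £2,650.00 / 0.09 = £29,444.44

£29444.44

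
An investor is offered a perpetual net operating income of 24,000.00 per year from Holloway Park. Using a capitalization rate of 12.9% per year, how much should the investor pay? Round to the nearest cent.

186046.51

Level perpetuity: PV = C / r = 24,000.00 / 0.129 = 186,046.51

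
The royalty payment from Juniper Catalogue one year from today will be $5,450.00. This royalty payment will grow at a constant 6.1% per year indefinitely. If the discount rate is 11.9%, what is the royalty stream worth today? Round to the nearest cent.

Growing perpetuity: P = D₁ / (r − g) = $5,450.0000 / (0.119 − 0.061) = $93,965.52

$93965.52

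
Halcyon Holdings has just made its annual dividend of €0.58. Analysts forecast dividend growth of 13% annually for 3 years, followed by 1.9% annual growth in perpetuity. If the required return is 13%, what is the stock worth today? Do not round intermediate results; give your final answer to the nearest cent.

€7.06

D_1 = 0.65540
D_2 = 0.74060
D_3 = 0.83688
Terminal value at year 3: TV = D_3×(1+g_2)/(r−g_2) = 0.85278/0.111 = 7.68271
P_0 = D_1/(1+r)^1 + D_2/(1+r)^2 + D_3/(1+r)^3 + TV/(1+r)^3
    = 0.58000 + 0.58000 + 0.58000 + 5.32450 = 7.06450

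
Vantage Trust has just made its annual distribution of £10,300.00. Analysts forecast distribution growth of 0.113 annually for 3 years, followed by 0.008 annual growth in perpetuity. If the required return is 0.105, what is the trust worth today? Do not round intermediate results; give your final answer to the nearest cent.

D_1 = 11463.90000
D_2 = 12759.32070
D_3 = 14201.12394
Terminal value at year 3: TV = D_3×(1+g_2)/(r−g_2) = 14314.73293/0.097 = 147574.56629
P_0 = D_1/(1+r)^1 + D_2/(1+r)^2 + D_3/(1+r)^3 + TV/(1+r)^3
    = 10374.57014 + 10449.68015 + 10525.33394 + 109376.66608 = 140726.25030

£140726.25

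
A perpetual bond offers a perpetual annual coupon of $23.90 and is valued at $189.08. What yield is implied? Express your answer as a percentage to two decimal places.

P = C/r ⇒ r = C/P = $23.90/$189.08 = 0.126402

12.64%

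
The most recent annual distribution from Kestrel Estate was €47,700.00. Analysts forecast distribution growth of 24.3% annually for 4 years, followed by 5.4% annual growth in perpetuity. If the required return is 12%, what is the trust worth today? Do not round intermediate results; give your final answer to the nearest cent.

€1404913.71

D_1 = 59291.10000
D_2 = 73698.83730
D_3 = 91607.65476
D_4 = 113868.31487
Terminal value at year 4: TV = D_4×(1+g_2)/(r−g_2) = 120017.20387/0.066 = 1818442.48295
P_0 = D_1/(1+r)^1 + D_2/(1+r)^2 + D_3/(1+r)^3 + D_4/(1+r)^4 + TV/(1+r)^4
    = 52938.48214 + 58752.26188 + 65204.51921 + 72365.37266 + 1155653.07245 = 1404913.70834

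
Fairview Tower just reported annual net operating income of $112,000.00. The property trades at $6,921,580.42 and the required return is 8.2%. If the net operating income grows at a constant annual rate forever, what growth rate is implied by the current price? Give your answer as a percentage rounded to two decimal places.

6.48%

P = D₀(1+g)/(r−g) ⇒ P(r−g) = D₀(1+g) ⇒ g(P+D₀) = P·r − D₀
g = (P·r − D₀)/(P + D₀) = ($6,921,580.42×0.082 − $112,000.00) / ($6,921,580.42 + $112,000.00) = 0.064771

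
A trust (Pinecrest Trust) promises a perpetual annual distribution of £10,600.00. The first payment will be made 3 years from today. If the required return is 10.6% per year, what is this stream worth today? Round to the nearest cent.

Value at end of year 2: C / r = £10,600.00 / 0.106 = £100,000.0000
Discount to today: PV = £100,000.0000 / (1 + 0.106)^2 = £100,000.0000 / 1.223236 = £81,750.37

£81750.37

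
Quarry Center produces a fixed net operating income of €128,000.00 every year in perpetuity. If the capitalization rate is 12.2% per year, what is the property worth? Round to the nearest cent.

€1049180.33

Level perpetuity: PV = C / r = €128,000.00 / 0.122 = €1,049,180.33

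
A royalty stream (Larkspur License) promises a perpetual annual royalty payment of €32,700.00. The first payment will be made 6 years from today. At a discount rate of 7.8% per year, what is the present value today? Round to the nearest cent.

€287978.02

Value at end of year 5: C / r = €32,700.00 / 0.078 = €419,230.7692
Discount to today: PV = €419,230.7692 / (1 + 0.078)^5 = €419,230.7692 / 1.455773 = €287,978.02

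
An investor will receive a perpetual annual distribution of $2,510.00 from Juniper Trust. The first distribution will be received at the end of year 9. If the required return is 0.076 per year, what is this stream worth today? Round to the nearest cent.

$18380.70

Value at end of year 8: C / r = $2,510.00 / 0.076 = $33,026.3158
Discount to today: PV = $33,026.3158 / (1 + 0.076)^8 = $33,026.3158 / 1.796794 = $18,380.70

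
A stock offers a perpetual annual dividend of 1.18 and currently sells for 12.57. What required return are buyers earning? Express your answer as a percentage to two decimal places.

9.39%

P = C/r ⇒ r = C/P = 1.18/12.57 = 0.093874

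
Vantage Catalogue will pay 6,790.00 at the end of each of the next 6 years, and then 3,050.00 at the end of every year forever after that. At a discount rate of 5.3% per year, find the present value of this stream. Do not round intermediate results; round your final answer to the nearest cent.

PV of 6-year annuity: 6,790.00 × [1 − (1+0.053)^−6] / 0.053 = 34135.75302
Perpetuity value at year 6: 3,050.00 / 0.053 = 57547.16981
PV of perpetuity: 57547.16981 / (1+0.053)^6 = 42213.73142
Total PV = 34135.75302 + 42213.73142 = 76349.48443

76349.48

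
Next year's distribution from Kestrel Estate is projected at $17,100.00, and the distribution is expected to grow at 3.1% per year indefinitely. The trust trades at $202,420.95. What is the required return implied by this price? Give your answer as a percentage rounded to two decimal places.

11.55%

P = D₁/(r − g) ⇒ r = D₁/P + g = $17,100.0000/$202,420.95 + 0.031 = 0.084477 + 0.031 = 0.115477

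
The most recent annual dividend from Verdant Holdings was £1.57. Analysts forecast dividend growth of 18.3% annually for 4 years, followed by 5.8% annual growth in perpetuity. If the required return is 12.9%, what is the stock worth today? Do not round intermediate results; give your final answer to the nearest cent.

D_1 = 1.85731
D_2 = 2.19720
D_3 = 2.59928
D_4 = 3.07495
Terminal value at year 4: TV = D_4×(1+g_2)/(r−g_2) = 3.25330/0.071 = 45.82115
P_0 = D_1/(1+r)^1 + D_2/(1+r)^2 + D_3/(1+r)^3 + D_4/(1+r)^4 + TV/(1+r)^4
    = 1.64509 + 1.72378 + 1.80623 + 1.89262 + 28.20267 = 35.27038

£35.27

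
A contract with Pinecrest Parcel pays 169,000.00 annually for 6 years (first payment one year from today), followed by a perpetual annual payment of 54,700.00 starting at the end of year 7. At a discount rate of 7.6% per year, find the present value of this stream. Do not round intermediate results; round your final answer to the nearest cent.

PV of 6-year annuity: 169,000.00 × [1 − (1+0.076)^−6] / 0.076 = 790838.31372
Perpetuity value at year 6: 54,700.00 / 0.076 = 719736.84211
PV of perpetuity: 719736.84211 / (1+0.076)^6 = 463767.28139
Total PV = 790838.31372 + 463767.28139 = 1254605.59511

1254605.60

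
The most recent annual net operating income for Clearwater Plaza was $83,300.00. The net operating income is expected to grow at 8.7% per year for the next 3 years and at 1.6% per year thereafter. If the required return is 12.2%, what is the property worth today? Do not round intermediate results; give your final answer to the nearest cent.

D_1 = 90547.10000
D_2 = 98424.69770
D_3 = 106987.64640
Terminal value at year 3: TV = D_3×(1+g_2)/(r−g_2) = 108699.44874/0.106 = 1025466.49757
P_0 = D_1/(1+r)^1 + D_2/(1+r)^2 + D_3/(1+r)^3 + TV/(1+r)^3
    = 80701.51515 + 78184.08821 + 75745.19063 + 726010.50638 = 960641.30036

$960641.30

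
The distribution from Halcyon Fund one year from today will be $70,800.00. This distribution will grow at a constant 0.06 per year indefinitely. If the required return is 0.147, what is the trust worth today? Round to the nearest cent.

$813793.10

Growing perpetuity: P = D₁ / (r − g) = $70,800.0000 / (0.147 − 0.06) = $813,793.10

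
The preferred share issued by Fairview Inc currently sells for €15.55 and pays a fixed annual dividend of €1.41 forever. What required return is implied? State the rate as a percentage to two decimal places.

P = C/r ⇒ r = C/P = €1.41/€15.55 = 0.090675

9.07%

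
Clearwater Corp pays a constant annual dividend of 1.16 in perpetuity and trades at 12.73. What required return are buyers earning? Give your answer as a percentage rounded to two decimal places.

P = C/r ⇒ r = C/P = 1.16/12.73 = 0.091123

9.11%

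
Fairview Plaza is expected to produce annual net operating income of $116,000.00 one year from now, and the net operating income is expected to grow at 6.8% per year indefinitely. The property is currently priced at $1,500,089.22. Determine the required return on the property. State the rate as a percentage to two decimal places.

P = D₁/(r − g) ⇒ r = D₁/P + g = $116,000.0000/$1,500,089.22 + 0.068 = 0.077329 + 0.068 = 0.145329

14.53%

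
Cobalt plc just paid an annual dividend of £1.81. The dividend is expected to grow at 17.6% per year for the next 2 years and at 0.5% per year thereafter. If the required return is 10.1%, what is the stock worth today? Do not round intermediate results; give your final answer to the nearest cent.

D_1 = 2.12856
D_2 = 2.50319
Terminal value at year 2: TV = D_2×(1+g_2)/(r−g_2) = 2.51570/0.096 = 26.20523
P_0 = D_1/(1+r)^1 + D_2/(1+r)^2 + TV/(1+r)^2
    = 1.93330 + 2.06499 + 21.61790 = 25.61619

£25.62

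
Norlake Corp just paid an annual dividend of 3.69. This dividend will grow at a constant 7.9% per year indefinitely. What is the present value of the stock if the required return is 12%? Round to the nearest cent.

D₁ = D₀ × (1 + g) = 3.69 × 1.079 = 3.9815
Growing perpetuity: P = D₁ / (r − g) = 3.9815 / (0.12 − 0.079) = 97.11

97.11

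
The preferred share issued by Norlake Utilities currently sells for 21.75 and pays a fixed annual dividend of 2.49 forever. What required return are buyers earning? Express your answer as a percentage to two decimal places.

P = C/r ⇒ r = C/P = 2.49/21.75 = 0.114483

11.45%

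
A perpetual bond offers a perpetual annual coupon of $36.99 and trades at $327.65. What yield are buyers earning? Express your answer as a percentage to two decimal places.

11.29%

P = C/r ⇒ r = C/P = $36.99/$327.65 = 0.112895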